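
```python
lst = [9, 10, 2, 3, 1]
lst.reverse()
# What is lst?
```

[1, 3, 2, 10, 9]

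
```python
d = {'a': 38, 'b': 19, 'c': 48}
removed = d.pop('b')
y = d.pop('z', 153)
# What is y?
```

After line 1: d = {'a': 38, 'b': 19, 'c': 48}
After line 2 (pop 'b' returns 19): d = {'a': 38, 'c': 48}, removed = 19
After line 3 (pop 'z' missing, returns default 153): d = {'a': 38, 'c': 48}, y = 153

153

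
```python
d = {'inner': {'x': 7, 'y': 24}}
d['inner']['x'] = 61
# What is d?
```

After line 1: d = {'inner': {'x': 7, 'y': 24}}
After line 2 (inner x overwritten): d = {'inner': {'x': 61, 'y': 24}}

{'inner': {'x': 61, 'y': 24}}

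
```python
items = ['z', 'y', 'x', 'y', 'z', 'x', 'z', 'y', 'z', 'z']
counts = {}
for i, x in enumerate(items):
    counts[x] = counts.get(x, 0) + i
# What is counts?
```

Initial: counts = {}, items = ['z', 'y', 'x', 'y', 'z', 'x', 'z', 'y', 'z', 'z']
i=0, x='z': counts = {'z': 0}
i=1, x='y': counts = {'z': 0, 'y': 1}
i=2, x='x': counts = {'z': 0, 'y': 1, 'x': 2}
i=3, x='y': counts = {'z': 0, 'y': 4, 'x': 2}
i=4, x='z': counts = {'z': 4, 'y': 4, 'x': 2}
i=5, x='x': counts = {'z': 4, 'y': 4, 'x': 7}
i=6, x='z': counts = {'z': 10, 'y': 4, 'x': 7}
i=7, x='y': counts = {'z': 10, 'y': 11, 'x': 7}
i=8, x='z': counts = {'z': 18, 'y': 11, 'x': 7}
i=9, x='z': counts = {'z': 27, 'y': 11, 'x': 7}

{'z': 27, 'y': 11, 'x': 7}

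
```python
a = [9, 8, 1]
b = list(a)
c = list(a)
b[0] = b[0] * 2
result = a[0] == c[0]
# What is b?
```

After line 1: a = [9, 8, 1]
After line 2 (b = list(a), copy): a = [9, 8, 1], b = [9, 8, 1]
After line 3 (c = list(a) is a copy, new object): c = [9, 8, 1]
After line 4 (b[0] = 9 * 2 = 18; only b mutates (copy)): a = [9, 8, 1], b = [18, 8, 1], c = [9, 8, 1]
After line 5 (a[0] = 9, c[0] = 9; result = True)

[18, 8, 1]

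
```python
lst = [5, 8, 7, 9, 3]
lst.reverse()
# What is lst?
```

[3, 9, 7, 8, 5]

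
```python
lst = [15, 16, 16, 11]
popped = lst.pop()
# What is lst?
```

[15, 16, 16]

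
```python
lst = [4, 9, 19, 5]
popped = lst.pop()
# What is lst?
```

[4, 9, 19]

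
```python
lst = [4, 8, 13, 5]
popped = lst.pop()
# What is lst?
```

[4, 8, 13]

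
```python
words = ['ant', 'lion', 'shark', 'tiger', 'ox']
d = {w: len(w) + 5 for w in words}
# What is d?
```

{'ant': 8, 'lion': 9, 'shark': 10, 'tiger': 10, 'ox': 7}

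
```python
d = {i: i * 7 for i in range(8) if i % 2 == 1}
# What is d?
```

{1: 7, 3: 21, 5: 35, 7: 49}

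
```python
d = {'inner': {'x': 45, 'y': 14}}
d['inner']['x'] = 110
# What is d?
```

After line 1: d = {'inner': {'x': 45, 'y': 14}}
After line 2 (inner x overwritten): d = {'inner': {'x': 110, 'y': 14}}

{'inner': {'x': 110, 'y': 14}}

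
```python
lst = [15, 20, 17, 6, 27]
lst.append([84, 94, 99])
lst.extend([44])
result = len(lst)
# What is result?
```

After line 1: lst = [15, 20, 17, 6, 27]
After line 2 (append adds [84, 94, 99] as single element): lst = [15, 20, 17, 6, 27, [84, 94, 99]]
After line 3 (extend unpacks [44], adds 44): lst = [15, 20, 17, 6, 27, [84, 94, 99], 44]
After line 4: result = len(lst) = 7

7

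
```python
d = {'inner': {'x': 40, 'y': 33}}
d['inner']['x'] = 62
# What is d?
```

After line 1: d = {'inner': {'x': 40, 'y': 33}}
After line 2 (inner x overwritten): d = {'inner': {'x': 62, 'y': 33}}

{'inner': {'x': 62, 'y': 33}}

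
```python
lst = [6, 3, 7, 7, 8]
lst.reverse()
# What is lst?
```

[8, 7, 7, 3, 6]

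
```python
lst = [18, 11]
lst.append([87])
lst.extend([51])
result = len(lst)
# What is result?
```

After line 1: lst = [18, 11]
After line 2 (append adds [87] as single element): lst = [18, 11, [87]]
After line 3 (extend unpacks [51], adds 51): lst = [18, 11, [87], 51]
After line 4: result = len(lst) = 4

4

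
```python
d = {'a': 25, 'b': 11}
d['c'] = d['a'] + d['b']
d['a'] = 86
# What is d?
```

After line 1: d = {'a': 25, 'b': 11}
After line 2 (d['c'] = 25 + 11): d = {'a': 25, 'b': 11, 'c': 36}
After line 3: d = {'a': 86, 'b': 11, 'c': 36}

{'a': 86, 'b': 11, 'c': 36}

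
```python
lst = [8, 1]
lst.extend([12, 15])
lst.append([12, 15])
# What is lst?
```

After line 1: lst = [8, 1]
After line 2 (extend unpacks [12, 15]): lst = [8, 1, 12, 15]
After line 3 (append adds [12, 15] as single element): lst = [8, 1, 12, 15, [12, 15]]

[8, 1, 12, 15, [12, 15]]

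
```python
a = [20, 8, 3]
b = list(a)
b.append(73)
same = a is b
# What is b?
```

After line 1: a = [20, 8, 3]
After line 2 (b = list(a) is a shallow copy, new object): a = [20, 8, 3], b = [20, 8, 3]
After line 3 (append only mutates b): a = [20, 8, 3], b = [20, 8, 3, 73]
After line 4 (same = a is b; different objects -> False): same = False

[20, 8, 3, 73]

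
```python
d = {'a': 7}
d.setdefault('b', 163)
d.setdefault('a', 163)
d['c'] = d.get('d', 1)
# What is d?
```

After line 1: d = {'a': 7}
After line 2 (setdefault adds 'b'=163): d = {'a': 7, 'b': 163}
After line 3 (setdefault 'a' no-op, already exists): d = {'a': 7, 'b': 163}
After line 4 (get('d', 1) returns default since 'd' not in d): d = {'a': 7, 'b': 163, 'c': 1}

{'a': 7, 'b': 163, 'c': 1}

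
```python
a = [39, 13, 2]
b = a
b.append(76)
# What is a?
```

After line 1: a = [39, 13, 2]
After line 2 (b = a is an alias, same object): a = [39, 13, 2], b = [39, 13, 2]
After line 3 (b.append mutates the shared list): a = [39, 13, 2, 76], b = [39, 13, 2, 76]

[39, 13, 2, 76]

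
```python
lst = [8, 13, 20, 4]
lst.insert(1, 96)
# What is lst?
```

[8, 96, 13, 20, 4]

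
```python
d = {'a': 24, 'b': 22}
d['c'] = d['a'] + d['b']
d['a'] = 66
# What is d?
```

After line 1: d = {'a': 24, 'b': 22}
After line 2 (d['c'] = 24 + 22): d = {'a': 24, 'b': 22, 'c': 46}
After line 3: d = {'a': 66, 'b': 22, 'c': 46}

{'a': 66, 'b': 22, 'c': 46}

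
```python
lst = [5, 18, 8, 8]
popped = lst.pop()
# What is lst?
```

[5, 18, 8]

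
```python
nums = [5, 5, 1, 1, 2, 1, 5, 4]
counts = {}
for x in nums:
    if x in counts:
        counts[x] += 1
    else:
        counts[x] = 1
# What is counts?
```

Initial: counts = {}, nums = [5, 5, 1, 1, 2, 1, 5, 4]
See 5: counts = {5: 1}
See 5: counts = {5: 2}
See 1: counts = {5: 2, 1: 1}
See 1: counts = {5: 2, 1: 2}
See 2: counts = {5: 2, 1: 2, 2: 1}
See 1: counts = {5: 2, 1: 3, 2: 1}
See 5: counts = {5: 3, 1: 3, 2: 1}
See 4: counts = {5: 3, 1: 3, 2: 1, 4: 1}

{5: 3, 1: 3, 2: 1, 4: 1}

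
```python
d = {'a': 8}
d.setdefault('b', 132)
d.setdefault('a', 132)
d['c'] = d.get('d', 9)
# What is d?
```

After line 1: d = {'a': 8}
After line 2 (setdefault adds 'b'=132): d = {'a': 8, 'b': 132}
After line 3 (setdefault 'a' no-op, already exists): d = {'a': 8, 'b': 132}
After line 4 (get('d', 9) returns default since 'd' not in d): d = {'a': 8, 'b': 132, 'c': 9}

{'a': 8, 'b': 132, 'c': 9}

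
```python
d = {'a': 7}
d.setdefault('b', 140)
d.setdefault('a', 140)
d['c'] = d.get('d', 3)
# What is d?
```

After line 1: d = {'a': 7}
After line 2 (setdefault adds 'b'=140): d = {'a': 7, 'b': 140}
After line 3 (setdefault 'a' no-op, already exists): d = {'a': 7, 'b': 140}
After line 4 (get('d', 3) returns default since 'd' not in d): d = {'a': 7, 'b': 140, 'c': 3}

{'a': 7, 'b': 140, 'c': 3}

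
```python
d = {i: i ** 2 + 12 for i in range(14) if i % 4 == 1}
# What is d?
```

{1: 13, 5: 37, 9: 93, 13: 181}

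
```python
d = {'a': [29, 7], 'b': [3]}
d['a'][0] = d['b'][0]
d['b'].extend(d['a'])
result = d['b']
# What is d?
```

After line 1: d = {'a': [29, 7], 'b': [3]}
After line 2 (a[0] = b[0] = 3): d = {'a': [3, 7], 'b': [3]}
After line 3 (b.extend(a) appends [3, 7]): d = {'a': [3, 7], 'b': [3, 3, 7]}
After line 4: result = d['b'] = [3, 3, 7]

{'a': [3, 7], 'b': [3, 3, 7]}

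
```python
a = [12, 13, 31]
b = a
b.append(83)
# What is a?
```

After line 1: a = [12, 13, 31]
After line 2 (b = a is an alias, same object): a = [12, 13, 31], b = [12, 13, 31]
After line 3 (b.append mutates the shared list): a = [12, 13, 31, 83], b = [12, 13, 31, 83]

[12, 13, 31, 83]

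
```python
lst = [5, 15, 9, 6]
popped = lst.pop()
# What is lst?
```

[5, 15, 9]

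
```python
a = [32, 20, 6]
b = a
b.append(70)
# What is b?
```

After line 1: a = [32, 20, 6]
After line 2 (b = a is an alias, same object): a = [32, 20, 6], b = [32, 20, 6]
After line 3 (b.append mutates the shared list): a = [32, 20, 6, 70], b = [32, 20, 6, 70]

[32, 20, 6, 70]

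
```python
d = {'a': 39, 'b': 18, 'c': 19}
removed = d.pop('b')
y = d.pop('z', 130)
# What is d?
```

After line 1: d = {'a': 39, 'b': 18, 'c': 19}
After line 2 (pop 'b' returns 18): d = {'a': 39, 'c': 19}, removed = 18
After line 3 (pop 'z' missing, returns default 130): d = {'a': 39, 'c': 19}, y = 130

{'a': 39, 'c': 19}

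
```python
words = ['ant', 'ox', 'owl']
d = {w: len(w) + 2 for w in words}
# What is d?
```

{'ant': 5, 'ox': 4, 'owl': 5}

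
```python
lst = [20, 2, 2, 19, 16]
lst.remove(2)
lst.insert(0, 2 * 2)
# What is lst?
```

After line 1: lst = [20, 2, 2, 19, 16]
After line 2 (remove first 2): lst = [20, 2, 19, 16]
After line 3 (insert 4 at index 0): lst = [4, 20, 2, 19, 16]

[4, 20, 2, 19, 16]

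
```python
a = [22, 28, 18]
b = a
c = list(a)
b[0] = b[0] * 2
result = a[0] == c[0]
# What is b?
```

After line 1: a = [22, 28, 18]
After line 2 (b = a, alias): a = [22, 28, 18], b = [22, 28, 18]
After line 3 (c = list(a) is a copy, new object): c = [22, 28, 18]
After line 4 (b[0] = 22 * 2 = 44; mutates shared a/b): a = b = [44, 28, 18], c = [22, 28, 18]
After line 5 (a[0] = 44, c[0] = 22; result = False)

[44, 28, 18]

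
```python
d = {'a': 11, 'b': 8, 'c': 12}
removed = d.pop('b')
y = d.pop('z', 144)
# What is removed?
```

After line 1: d = {'a': 11, 'b': 8, 'c': 12}
After line 2 (pop 'b' returns 8): d = {'a': 11, 'c': 12}, removed = 8
After line 3 (pop 'z' missing, returns default 144): d = {'a': 11, 'c': 12}, y = 144

8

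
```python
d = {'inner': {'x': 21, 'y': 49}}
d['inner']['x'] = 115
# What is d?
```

After line 1: d = {'inner': {'x': 21, 'y': 49}}
After line 2 (inner x overwritten): d = {'inner': {'x': 115, 'y': 49}}

{'inner': {'x': 115, 'y': 49}}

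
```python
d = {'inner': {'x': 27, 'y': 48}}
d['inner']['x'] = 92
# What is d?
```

After line 1: d = {'inner': {'x': 27, 'y': 48}}
After line 2 (inner x overwritten): d = {'inner': {'x': 92, 'y': 48}}

{'inner': {'x': 92, 'y': 48}}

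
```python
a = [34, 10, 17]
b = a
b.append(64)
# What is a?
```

After line 1: a = [34, 10, 17]
After line 2 (b = a is an alias, same object): a = [34, 10, 17], b = [34, 10, 17]
After line 3 (b.append mutates the shared list): a = [34, 10, 17, 64], b = [34, 10, 17, 64]

[34, 10, 17, 64]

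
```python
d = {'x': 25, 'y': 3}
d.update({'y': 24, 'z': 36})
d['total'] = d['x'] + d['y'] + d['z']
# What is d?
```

After line 1: d = {'x': 25, 'y': 3}
After line 2 (y overwritten, z added): d = {'x': 25, 'y': 24, 'z': 36}
After line 3 (total = 25 + 24 + 36 = 85): d = {'x': 25, 'y': 24, 'z': 36, 'total': 85}

{'x': 25, 'y': 24, 'z': 36, 'total': 85}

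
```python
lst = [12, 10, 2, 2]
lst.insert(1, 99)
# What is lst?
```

[12, 99, 10, 2, 2]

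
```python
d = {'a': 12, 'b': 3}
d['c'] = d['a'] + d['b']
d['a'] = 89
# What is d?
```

After line 1: d = {'a': 12, 'b': 3}
After line 2 (d['c'] = 12 + 3): d = {'a': 12, 'b': 3, 'c': 15}
After line 3: d = {'a': 89, 'b': 3, 'c': 15}

{'a': 89, 'b': 3, 'c': 15}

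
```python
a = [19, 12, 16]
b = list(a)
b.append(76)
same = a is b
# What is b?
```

After line 1: a = [19, 12, 16]
After line 2 (b = list(a) is a shallow copy, new object): a = [19, 12, 16], b = [19, 12, 16]
After line 3 (append only mutates b): a = [19, 12, 16], b = [19, 12, 16, 76]
After line 4 (same = a is b; different objects -> False): same = False

[19, 12, 16, 76]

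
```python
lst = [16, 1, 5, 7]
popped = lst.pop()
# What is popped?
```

7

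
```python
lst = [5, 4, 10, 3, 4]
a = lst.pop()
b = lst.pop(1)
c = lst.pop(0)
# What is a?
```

After line 1: lst = [5, 4, 10, 3, 4]
After line 2 (pop() -> a = 4): lst = [5, 4, 10, 3]
After line 3 (pop(1) -> b = 4): lst = [5, 10, 3]
After line 4 (pop(0) -> c = 5): lst = [10, 3]

4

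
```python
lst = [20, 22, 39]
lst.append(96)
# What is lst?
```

[20, 22, 39, 96]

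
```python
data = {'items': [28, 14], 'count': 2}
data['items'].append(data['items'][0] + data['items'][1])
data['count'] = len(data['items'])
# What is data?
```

After line 1: data = {'items': [28, 14], 'count': 2}
After line 2 (append 28 + 14 = 42): data = {'items': [28, 14, 42], 'count': 2}
After line 3 (count = len(items) = 3): data = {'items': [28, 14, 42], 'count': 3}

{'items': [28, 14, 42], 'count': 3}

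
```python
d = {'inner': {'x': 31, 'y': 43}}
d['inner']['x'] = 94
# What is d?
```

After line 1: d = {'inner': {'x': 31, 'y': 43}}
After line 2 (inner x overwritten): d = {'inner': {'x': 94, 'y': 43}}

{'inner': {'x': 94, 'y': 43}}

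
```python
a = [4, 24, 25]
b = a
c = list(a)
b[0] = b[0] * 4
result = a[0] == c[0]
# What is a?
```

After line 1: a = [4, 24, 25]
After line 2 (b = a, alias): a = [4, 24, 25], b = [4, 24, 25]
After line 3 (c = list(a) is a copy, new object): c = [4, 24, 25]
After line 4 (b[0] = 4 * 4 = 16; mutates shared a/b): a = b = [16, 24, 25], c = [4, 24, 25]
After line 5 (a[0] = 16, c[0] = 4; result = False)

[16, 24, 25]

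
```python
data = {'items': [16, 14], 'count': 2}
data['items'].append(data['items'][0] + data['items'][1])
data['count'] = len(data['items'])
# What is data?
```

After line 1: data = {'items': [16, 14], 'count': 2}
After line 2 (append 16 + 14 = 30): data = {'items': [16, 14, 30], 'count': 2}
After line 3 (count = len(items) = 3): data = {'items': [16, 14, 30], 'count': 3}

{'items': [16, 14, 30], 'count': 3}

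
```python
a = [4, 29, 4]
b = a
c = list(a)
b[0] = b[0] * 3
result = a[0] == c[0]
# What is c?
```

After line 1: a = [4, 29, 4]
After line 2 (b = a, alias): a = [4, 29, 4], b = [4, 29, 4]
After line 3 (c = list(a) is a copy, new object): c = [4, 29, 4]
After line 4 (b[0] = 4 * 3 = 12; mutates shared a/b): a = b = [12, 29, 4], c = [4, 29, 4]
After line 5 (a[0] = 12, c[0] = 4; result = False)

[4, 29, 4]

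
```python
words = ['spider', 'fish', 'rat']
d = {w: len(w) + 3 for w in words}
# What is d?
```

{'spider': 9, 'fish': 7, 'rat': 6}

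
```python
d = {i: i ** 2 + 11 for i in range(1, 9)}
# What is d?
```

{1: 12, 2: 15, 3: 20, 4: 27, 5: 36, 6: 47, 7: 60, 8: 75}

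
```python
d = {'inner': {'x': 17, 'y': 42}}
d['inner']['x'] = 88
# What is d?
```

After line 1: d = {'inner': {'x': 17, 'y': 42}}
After line 2 (inner x overwritten): d = {'inner': {'x': 88, 'y': 42}}

{'inner': {'x': 88, 'y': 42}}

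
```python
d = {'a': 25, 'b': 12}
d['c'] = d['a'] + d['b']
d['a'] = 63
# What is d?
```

After line 1: d = {'a': 25, 'b': 12}
After line 2 (d['c'] = 25 + 12): d = {'a': 25, 'b': 12, 'c': 37}
After line 3: d = {'a': 63, 'b': 12, 'c': 37}

{'a': 63, 'b': 12, 'c': 37}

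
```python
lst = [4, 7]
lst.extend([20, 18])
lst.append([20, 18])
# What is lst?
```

After line 1: lst = [4, 7]
After line 2 (extend unpacks [20, 18]): lst = [4, 7, 20, 18]
After line 3 (append adds [20, 18] as single element): lst = [4, 7, 20, 18, [20, 18]]

[4, 7, 20, 18, [20, 18]]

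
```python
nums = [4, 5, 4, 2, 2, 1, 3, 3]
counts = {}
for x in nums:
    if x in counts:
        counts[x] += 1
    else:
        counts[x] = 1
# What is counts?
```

Initial: counts = {}, nums = [4, 5, 4, 2, 2, 1, 3, 3]
See 4: counts = {4: 1}
See 5: counts = {4: 1, 5: 1}
See 4: counts = {4: 2, 5: 1}
See 2: counts = {4: 2, 5: 1, 2: 1}
See 2: counts = {4: 2, 5: 1, 2: 2}
See 1: counts = {4: 2, 5: 1, 2: 2, 1: 1}
See 3: counts = {4: 2, 5: 1, 2: 2, 1: 1, 3: 1}
See 3: counts = {4: 2, 5: 1, 2: 2, 1: 1, 3: 2}

{4: 2, 5: 1, 2: 2, 1: 1, 3: 2}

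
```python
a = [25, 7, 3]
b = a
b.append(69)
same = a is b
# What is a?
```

After line 1: a = [25, 7, 3]
After line 2 (b = a is an alias, same object): a = [25, 7, 3], b = [25, 7, 3]
After line 3 (b.append mutates the shared list): a = [25, 7, 3, 69], b = [25, 7, 3, 69]
After line 4 (same = a is b; same object -> True): same = True

[25, 7, 3, 69]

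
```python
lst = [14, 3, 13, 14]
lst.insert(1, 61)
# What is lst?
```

[14, 61, 3, 13, 14]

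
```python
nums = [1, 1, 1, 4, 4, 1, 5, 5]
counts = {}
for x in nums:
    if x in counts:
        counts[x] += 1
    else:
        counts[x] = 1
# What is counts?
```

Initial: counts = {}, nums = [1, 1, 1, 4, 4, 1, 5, 5]
See 1: counts = {1: 1}
See 1: counts = {1: 2}
See 1: counts = {1: 3}
See 4: counts = {1: 3, 4: 1}
See 4: counts = {1: 3, 4: 2}
See 1: counts = {1: 4, 4: 2}
See 5: counts = {1: 4, 4: 2, 5: 1}
See 5: counts = {1: 4, 4: 2, 5: 2}

{1: 4, 4: 2, 5: 2}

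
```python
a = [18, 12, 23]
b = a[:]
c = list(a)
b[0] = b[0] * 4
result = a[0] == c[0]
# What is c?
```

After line 1: a = [18, 12, 23]
After line 2 (b = a[:], copy): a = [18, 12, 23], b = [18, 12, 23]
After line 3 (c = list(a) is a copy, new object): c = [18, 12, 23]
After line 4 (b[0] = 18 * 4 = 72; only b mutates (copy)): a = [18, 12, 23], b = [72, 12, 23], c = [18, 12, 23]
After line 5 (a[0] = 18, c[0] = 18; result = True)

[18, 12, 23]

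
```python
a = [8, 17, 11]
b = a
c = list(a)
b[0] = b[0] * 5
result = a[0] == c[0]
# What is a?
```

After line 1: a = [8, 17, 11]
After line 2 (b = a, alias): a = [8, 17, 11], b = [8, 17, 11]
After line 3 (c = list(a) is a copy, new object): c = [8, 17, 11]
After line 4 (b[0] = 8 * 5 = 40; mutates shared a/b): a = b = [40, 17, 11], c = [8, 17, 11]
After line 5 (a[0] = 40, c[0] = 8; result = False)

[40, 17, 11]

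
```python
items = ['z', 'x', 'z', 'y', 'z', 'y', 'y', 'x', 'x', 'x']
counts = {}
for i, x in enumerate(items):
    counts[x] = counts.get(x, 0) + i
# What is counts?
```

Initial: counts = {}, items = ['z', 'x', 'z', 'y', 'z', 'y', 'y', 'x', 'x', 'x']
i=0, x='z': counts = {'z': 0}
i=1, x='x': counts = {'z': 0, 'x': 1}
i=2, x='z': counts = {'z': 2, 'x': 1}
i=3, x='y': counts = {'z': 2, 'x': 1, 'y': 3}
i=4, x='z': counts = {'z': 6, 'x': 1, 'y': 3}
i=5, x='y': counts = {'z': 6, 'x': 1, 'y': 8}
i=6, x='y': counts = {'z': 6, 'x': 1, 'y': 14}
i=7, x='x': counts = {'z': 6, 'x': 8, 'y': 14}
i=8, x='x': counts = {'z': 6, 'x': 16, 'y': 14}
i=9, x='x': counts = {'z': 6, 'x': 25, 'y': 14}

{'z': 6, 'x': 25, 'y': 14}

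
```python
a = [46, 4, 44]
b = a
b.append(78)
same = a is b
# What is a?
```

After line 1: a = [46, 4, 44]
After line 2 (b = a is an alias, same object): a = [46, 4, 44], b = [46, 4, 44]
After line 3 (b.append mutates the shared list): a = [46, 4, 44, 78], b = [46, 4, 44, 78]
After line 4 (same = a is b; same object -> True): same = True

[46, 4, 44, 78]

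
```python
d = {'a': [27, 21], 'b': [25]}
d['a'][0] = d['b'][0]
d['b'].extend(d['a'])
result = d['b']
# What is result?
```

After line 1: d = {'a': [27, 21], 'b': [25]}
After line 2 (a[0] = b[0] = 25): d = {'a': [25, 21], 'b': [25]}
After line 3 (b.extend(a) appends [25, 21]): d = {'a': [25, 21], 'b': [25, 25, 21]}
After line 4: result = d['b'] = [25, 25, 21]

[25, 25, 21]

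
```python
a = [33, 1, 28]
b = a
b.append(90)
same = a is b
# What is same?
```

After line 1: a = [33, 1, 28]
After line 2 (b = a is an alias, same object): a = [33, 1, 28], b = [33, 1, 28]
After line 3 (b.append mutates the shared list): a = [33, 1, 28, 90], b = [33, 1, 28, 90]
After line 4 (same = a is b; same object -> True): same = True

True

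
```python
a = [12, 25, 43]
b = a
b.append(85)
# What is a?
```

After line 1: a = [12, 25, 43]
After line 2 (b = a is an alias, same object): a = [12, 25, 43], b = [12, 25, 43]
After line 3 (b.append mutates the shared list): a = [12, 25, 43, 85], b = [12, 25, 43, 85]

[12, 25, 43, 85]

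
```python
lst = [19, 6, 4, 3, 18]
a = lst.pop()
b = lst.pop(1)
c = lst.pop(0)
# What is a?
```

After line 1: lst = [19, 6, 4, 3, 18]
After line 2 (pop() -> a = 18): lst = [19, 6, 4, 3]
After line 3 (pop(1) -> b = 6): lst = [19, 4, 3]
After line 4 (pop(0) -> c = 19): lst = [4, 3]

18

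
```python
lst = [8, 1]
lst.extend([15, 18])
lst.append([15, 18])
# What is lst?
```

After line 1: lst = [8, 1]
After line 2 (extend unpacks [15, 18]): lst = [8, 1, 15, 18]
After line 3 (append adds [15, 18] as single element): lst = [8, 1, 15, 18, [15, 18]]

[8, 1, 15, 18, [15, 18]]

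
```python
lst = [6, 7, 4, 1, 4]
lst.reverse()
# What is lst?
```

[4, 1, 4, 7, 6]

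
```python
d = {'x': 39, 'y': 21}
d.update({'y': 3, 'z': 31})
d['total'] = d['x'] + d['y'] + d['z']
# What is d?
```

After line 1: d = {'x': 39, 'y': 21}
After line 2 (y overwritten, z added): d = {'x': 39, 'y': 3, 'z': 31}
After line 3 (total = 39 + 3 + 31 = 73): d = {'x': 39, 'y': 3, 'z': 31, 'total': 73}

{'x': 39, 'y': 3, 'z': 31, 'total': 73}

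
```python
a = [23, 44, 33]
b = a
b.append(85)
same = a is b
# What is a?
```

After line 1: a = [23, 44, 33]
After line 2 (b = a is an alias, same object): a = [23, 44, 33], b = [23, 44, 33]
After line 3 (b.append mutates the shared list): a = [23, 44, 33, 85], b = [23, 44, 33, 85]
After line 4 (same = a is b; same object -> True): same = True

[23, 44, 33, 85]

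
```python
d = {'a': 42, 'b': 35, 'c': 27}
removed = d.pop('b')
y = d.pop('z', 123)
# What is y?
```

After line 1: d = {'a': 42, 'b': 35, 'c': 27}
After line 2 (pop 'b' returns 35): d = {'a': 42, 'c': 27}, removed = 35
After line 3 (pop 'z' missing, returns default 123): d = {'a': 42, 'c': 27}, y = 123

123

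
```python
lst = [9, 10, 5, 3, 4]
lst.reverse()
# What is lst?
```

[4, 3, 5, 10, 9]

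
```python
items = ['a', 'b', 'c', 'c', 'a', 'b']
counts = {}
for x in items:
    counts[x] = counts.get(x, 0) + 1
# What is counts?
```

Initial: counts = {}, items = ['a', 'b', 'c', 'c', 'a', 'b']
See 'a': counts = {'a': 1}
See 'b': counts = {'a': 1, 'b': 1}
See 'c': counts = {'a': 1, 'b': 1, 'c': 1}
See 'c': counts = {'a': 1, 'b': 1, 'c': 2}
See 'a': counts = {'a': 2, 'b': 1, 'c': 2}
See 'b': counts = {'a': 2, 'b': 2, 'c': 2}

{'a': 2, 'b': 2, 'c': 2}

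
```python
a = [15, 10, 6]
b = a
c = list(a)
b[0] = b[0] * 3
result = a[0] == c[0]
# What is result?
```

After line 1: a = [15, 10, 6]
After line 2 (b = a, alias): a = [15, 10, 6], b = [15, 10, 6]
After line 3 (c = list(a) is a copy, new object): c = [15, 10, 6]
After line 4 (b[0] = 15 * 3 = 45; mutates shared a/b): a = b = [45, 10, 6], c = [15, 10, 6]
After line 5 (a[0] = 45, c[0] = 15; result = False)

False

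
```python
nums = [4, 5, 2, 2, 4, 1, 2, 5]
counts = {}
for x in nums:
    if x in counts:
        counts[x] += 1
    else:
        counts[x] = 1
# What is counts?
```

Initial: counts = {}, nums = [4, 5, 2, 2, 4, 1, 2, 5]
See 4: counts = {4: 1}
See 5: counts = {4: 1, 5: 1}
See 2: counts = {4: 1, 5: 1, 2: 1}
See 2: counts = {4: 1, 5: 1, 2: 2}
See 4: counts = {4: 2, 5: 1, 2: 2}
See 1: counts = {4: 2, 5: 1, 2: 2, 1: 1}
See 2: counts = {4: 2, 5: 1, 2: 3, 1: 1}
See 5: counts = {4: 2, 5: 2, 2: 3, 1: 1}

{4: 2, 5: 2, 2: 3, 1: 1}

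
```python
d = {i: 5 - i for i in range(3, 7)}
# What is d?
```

{3: 2, 4: 1, 5: 0, 6: -1}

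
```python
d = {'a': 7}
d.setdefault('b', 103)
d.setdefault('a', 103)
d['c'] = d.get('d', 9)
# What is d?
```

After line 1: d = {'a': 7}
After line 2 (setdefault adds 'b'=103): d = {'a': 7, 'b': 103}
After line 3 (setdefault 'a' no-op, already exists): d = {'a': 7, 'b': 103}
After line 4 (get('d', 9) returns default since 'd' not in d): d = {'a': 7, 'b': 103, 'c': 9}

{'a': 7, 'b': 103, 'c': 9}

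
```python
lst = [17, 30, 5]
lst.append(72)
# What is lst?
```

[17, 30, 5, 72]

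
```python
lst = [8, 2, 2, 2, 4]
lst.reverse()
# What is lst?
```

[4, 2, 2, 2, 8]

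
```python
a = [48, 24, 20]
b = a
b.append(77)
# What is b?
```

After line 1: a = [48, 24, 20]
After line 2 (b = a is an alias, same object): a = [48, 24, 20], b = [48, 24, 20]
After line 3 (b.append mutates the shared list): a = [48, 24, 20, 77], b = [48, 24, 20, 77]

[48, 24, 20, 77]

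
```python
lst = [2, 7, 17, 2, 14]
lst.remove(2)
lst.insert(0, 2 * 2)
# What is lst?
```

After line 1: lst = [2, 7, 17, 2, 14]
After line 2 (remove first 2): lst = [7, 17, 2, 14]
After line 3 (insert 4 at index 0): lst = [4, 7, 17, 2, 14]

[4, 7, 17, 2, 14]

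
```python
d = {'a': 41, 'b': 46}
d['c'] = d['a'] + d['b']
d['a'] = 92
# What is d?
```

After line 1: d = {'a': 41, 'b': 46}
After line 2 (d['c'] = 41 + 46): d = {'a': 41, 'b': 46, 'c': 87}
After line 3: d = {'a': 92, 'b': 46, 'c': 87}

{'a': 92, 'b': 46, 'c': 87}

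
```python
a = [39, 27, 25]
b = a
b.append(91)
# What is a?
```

After line 1: a = [39, 27, 25]
After line 2 (b = a is an alias, same object): a = [39, 27, 25], b = [39, 27, 25]
After line 3 (b.append mutates the shared list): a = [39, 27, 25, 91], b = [39, 27, 25, 91]

[39, 27, 25, 91]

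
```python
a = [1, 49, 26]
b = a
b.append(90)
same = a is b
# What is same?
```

After line 1: a = [1, 49, 26]
After line 2 (b = a is an alias, same object): a = [1, 49, 26], b = [1, 49, 26]
After line 3 (b.append mutates the shared list): a = [1, 49, 26, 90], b = [1, 49, 26, 90]
After line 4 (same = a is b; same object -> True): same = True

True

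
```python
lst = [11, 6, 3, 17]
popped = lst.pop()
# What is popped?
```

17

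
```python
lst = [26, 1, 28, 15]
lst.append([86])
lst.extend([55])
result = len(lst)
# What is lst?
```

After line 1: lst = [26, 1, 28, 15]
After line 2 (append adds [86] as single element): lst = [26, 1, 28, 15, [86]]
After line 3 (extend unpacks [55], adds 55): lst = [26, 1, 28, 15, [86], 55]
After line 4: result = len(lst) = 6

[26, 1, 28, 15, [86], 55]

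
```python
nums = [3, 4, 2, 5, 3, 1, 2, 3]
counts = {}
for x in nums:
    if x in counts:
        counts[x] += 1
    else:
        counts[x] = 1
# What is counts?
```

Initial: counts = {}, nums = [3, 4, 2, 5, 3, 1, 2, 3]
See 3: counts = {3: 1}
See 4: counts = {3: 1, 4: 1}
See 2: counts = {3: 1, 4: 1, 2: 1}
See 5: counts = {3: 1, 4: 1, 2: 1, 5: 1}
See 3: counts = {3: 2, 4: 1, 2: 1, 5: 1}
See 1: counts = {3: 2, 4: 1, 2: 1, 5: 1, 1: 1}
See 2: counts = {3: 2, 4: 1, 2: 2, 5: 1, 1: 1}
See 3: counts = {3: 3, 4: 1, 2: 2, 5: 1, 1: 1}

{3: 3, 4: 1, 2: 2, 5: 1, 1: 1}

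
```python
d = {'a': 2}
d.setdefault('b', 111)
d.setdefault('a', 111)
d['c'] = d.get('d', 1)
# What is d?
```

After line 1: d = {'a': 2}
After line 2 (setdefault adds 'b'=111): d = {'a': 2, 'b': 111}
After line 3 (setdefault 'a' no-op, already exists): d = {'a': 2, 'b': 111}
After line 4 (get('d', 1) returns default since 'd' not in d): d = {'a': 2, 'b': 111, 'c': 1}

{'a': 2, 'b': 111, 'c': 1}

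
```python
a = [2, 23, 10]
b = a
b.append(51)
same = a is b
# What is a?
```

After line 1: a = [2, 23, 10]
After line 2 (b = a is an alias, same object): a = [2, 23, 10], b = [2, 23, 10]
After line 3 (b.append mutates the shared list): a = [2, 23, 10, 51], b = [2, 23, 10, 51]
After line 4 (same = a is b; same object -> True): same = True

[2, 23, 10, 51]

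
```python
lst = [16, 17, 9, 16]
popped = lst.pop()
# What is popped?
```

16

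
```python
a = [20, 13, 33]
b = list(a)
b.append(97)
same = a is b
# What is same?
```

After line 1: a = [20, 13, 33]
After line 2 (b = list(a) is a shallow copy, new object): a = [20, 13, 33], b = [20, 13, 33]
After line 3 (append only mutates b): a = [20, 13, 33], b = [20, 13, 33, 97]
After line 4 (same = a is b; different objects -> False): same = False

False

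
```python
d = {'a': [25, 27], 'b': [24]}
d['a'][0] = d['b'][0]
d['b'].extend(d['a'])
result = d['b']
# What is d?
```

After line 1: d = {'a': [25, 27], 'b': [24]}
After line 2 (a[0] = b[0] = 24): d = {'a': [24, 27], 'b': [24]}
After line 3 (b.extend(a) appends [24, 27]): d = {'a': [24, 27], 'b': [24, 24, 27]}
After line 4: result = d['b'] = [24, 24, 27]

{'a': [24, 27], 'b': [24, 24, 27]}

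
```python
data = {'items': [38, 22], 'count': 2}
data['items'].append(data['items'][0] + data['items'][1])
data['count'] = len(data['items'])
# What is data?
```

After line 1: data = {'items': [38, 22], 'count': 2}
After line 2 (append 38 + 22 = 60): data = {'items': [38, 22, 60], 'count': 2}
After line 3 (count = len(items) = 3): data = {'items': [38, 22, 60], 'count': 3}

{'items': [38, 22, 60], 'count': 3}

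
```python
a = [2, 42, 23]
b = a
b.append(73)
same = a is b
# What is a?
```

After line 1: a = [2, 42, 23]
After line 2 (b = a is an alias, same object): a = [2, 42, 23], b = [2, 42, 23]
After line 3 (b.append mutates the shared list): a = [2, 42, 23, 73], b = [2, 42, 23, 73]
After line 4 (same = a is b; same object -> True): same = True

[2, 42, 23, 73]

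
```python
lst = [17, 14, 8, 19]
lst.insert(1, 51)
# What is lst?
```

[17, 51, 14, 8, 19]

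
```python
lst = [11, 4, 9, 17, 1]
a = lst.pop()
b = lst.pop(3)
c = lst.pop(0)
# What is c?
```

After line 1: lst = [11, 4, 9, 17, 1]
After line 2 (pop() -> a = 1): lst = [11, 4, 9, 17]
After line 3 (pop(3) -> b = 17): lst = [11, 4, 9]
After line 4 (pop(0) -> c = 11): lst = [4, 9]

11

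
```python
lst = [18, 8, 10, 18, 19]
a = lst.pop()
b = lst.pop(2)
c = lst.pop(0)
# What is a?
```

After line 1: lst = [18, 8, 10, 18, 19]
After line 2 (pop() -> a = 19): lst = [18, 8, 10, 18]
After line 3 (pop(2) -> b = 10): lst = [18, 8, 18]
After line 4 (pop(0) -> c = 18): lst = [8, 18]

19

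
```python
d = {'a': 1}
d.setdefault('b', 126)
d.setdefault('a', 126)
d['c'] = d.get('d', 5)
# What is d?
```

After line 1: d = {'a': 1}
After line 2 (setdefault adds 'b'=126): d = {'a': 1, 'b': 126}
After line 3 (setdefault 'a' no-op, already exists): d = {'a': 1, 'b': 126}
After line 4 (get('d', 5) returns default since 'd' not in d): d = {'a': 1, 'b': 126, 'c': 5}

{'a': 1, 'b': 126, 'c': 5}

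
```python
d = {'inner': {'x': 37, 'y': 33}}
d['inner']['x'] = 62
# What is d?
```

After line 1: d = {'inner': {'x': 37, 'y': 33}}
After line 2 (inner x overwritten): d = {'inner': {'x': 62, 'y': 33}}

{'inner': {'x': 62, 'y': 33}}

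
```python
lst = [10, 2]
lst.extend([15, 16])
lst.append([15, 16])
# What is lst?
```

After line 1: lst = [10, 2]
After line 2 (extend unpacks [15, 16]): lst = [10, 2, 15, 16]
After line 3 (append adds [15, 16] as single element): lst = [10, 2, 15, 16, [15, 16]]

[10, 2, 15, 16, [15, 16]]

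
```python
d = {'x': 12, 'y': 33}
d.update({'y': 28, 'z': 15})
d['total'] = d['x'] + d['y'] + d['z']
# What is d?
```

After line 1: d = {'x': 12, 'y': 33}
After line 2 (y overwritten, z added): d = {'x': 12, 'y': 28, 'z': 15}
After line 3 (total = 12 + 28 + 15 = 55): d = {'x': 12, 'y': 28, 'z': 15, 'total': 55}

{'x': 12, 'y': 28, 'z': 15, 'total': 55}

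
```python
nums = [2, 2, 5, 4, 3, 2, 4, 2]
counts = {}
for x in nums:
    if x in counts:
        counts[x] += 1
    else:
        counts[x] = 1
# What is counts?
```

Initial: counts = {}, nums = [2, 2, 5, 4, 3, 2, 4, 2]
See 2: counts = {2: 1}
See 2: counts = {2: 2}
See 5: counts = {2: 2, 5: 1}
See 4: counts = {2: 2, 5: 1, 4: 1}
See 3: counts = {2: 2, 5: 1, 4: 1, 3: 1}
See 2: counts = {2: 3, 5: 1, 4: 1, 3: 1}
See 4: counts = {2: 3, 5: 1, 4: 2, 3: 1}
See 2: counts = {2: 4, 5: 1, 4: 2, 3: 1}

{2: 4, 5: 1, 4: 2, 3: 1}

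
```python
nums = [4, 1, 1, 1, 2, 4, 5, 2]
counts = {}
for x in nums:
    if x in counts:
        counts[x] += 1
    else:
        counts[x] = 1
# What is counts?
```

Initial: counts = {}, nums = [4, 1, 1, 1, 2, 4, 5, 2]
See 4: counts = {4: 1}
See 1: counts = {4: 1, 1: 1}
See 1: counts = {4: 1, 1: 2}
See 1: counts = {4: 1, 1: 3}
See 2: counts = {4: 1, 1: 3, 2: 1}
See 4: counts = {4: 2, 1: 3, 2: 1}
See 5: counts = {4: 2, 1: 3, 2: 1, 5: 1}
See 2: counts = {4: 2, 1: 3, 2: 2, 5: 1}

{4: 2, 1: 3, 2: 2, 5: 1}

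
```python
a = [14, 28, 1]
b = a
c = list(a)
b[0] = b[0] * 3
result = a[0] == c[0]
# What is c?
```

After line 1: a = [14, 28, 1]
After line 2 (b = a, alias): a = [14, 28, 1], b = [14, 28, 1]
After line 3 (c = list(a) is a copy, new object): c = [14, 28, 1]
After line 4 (b[0] = 14 * 3 = 42; mutates shared a/b): a = b = [42, 28, 1], c = [14, 28, 1]
After line 5 (a[0] = 42, c[0] = 14; result = False)

[14, 28, 1]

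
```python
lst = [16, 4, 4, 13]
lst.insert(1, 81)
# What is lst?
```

[16, 81, 4, 4, 13]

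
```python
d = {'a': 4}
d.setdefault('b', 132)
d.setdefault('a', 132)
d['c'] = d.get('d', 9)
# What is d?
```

After line 1: d = {'a': 4}
After line 2 (setdefault adds 'b'=132): d = {'a': 4, 'b': 132}
After line 3 (setdefault 'a' no-op, already exists): d = {'a': 4, 'b': 132}
After line 4 (get('d', 9) returns default since 'd' not in d): d = {'a': 4, 'b': 132, 'c': 9}

{'a': 4, 'b': 132, 'c': 9}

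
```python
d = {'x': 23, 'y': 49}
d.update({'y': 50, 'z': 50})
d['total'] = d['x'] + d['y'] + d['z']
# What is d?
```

After line 1: d = {'x': 23, 'y': 49}
After line 2 (y overwritten, z added): d = {'x': 23, 'y': 50, 'z': 50}
After line 3 (total = 23 + 50 + 50 = 123): d = {'x': 23, 'y': 50, 'z': 50, 'total': 123}

{'x': 23, 'y': 50, 'z': 50, 'total': 123}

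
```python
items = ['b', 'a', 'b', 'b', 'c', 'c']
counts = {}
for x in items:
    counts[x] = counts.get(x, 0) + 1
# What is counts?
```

Initial: counts = {}, items = ['b', 'a', 'b', 'b', 'c', 'c']
See 'b': counts = {'b': 1}
See 'a': counts = {'b': 1, 'a': 1}
See 'b': counts = {'b': 2, 'a': 1}
See 'b': counts = {'b': 3, 'a': 1}
See 'c': counts = {'b': 3, 'a': 1, 'c': 1}
See 'c': counts = {'b': 3, 'a': 1, 'c': 2}

{'b': 3, 'a': 1, 'c': 2}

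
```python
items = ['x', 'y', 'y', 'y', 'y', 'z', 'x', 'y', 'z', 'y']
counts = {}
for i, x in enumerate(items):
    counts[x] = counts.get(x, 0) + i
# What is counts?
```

Initial: counts = {}, items = ['x', 'y', 'y', 'y', 'y', 'z', 'x', 'y', 'z', 'y']
i=0, x='x': counts = {'x': 0}
i=1, x='y': counts = {'x': 0, 'y': 1}
i=2, x='y': counts = {'x': 0, 'y': 3}
i=3, x='y': counts = {'x': 0, 'y': 6}
i=4, x='y': counts = {'x': 0, 'y': 10}
i=5, x='z': counts = {'x': 0, 'y': 10, 'z': 5}
i=6, x='x': counts = {'x': 6, 'y': 10, 'z': 5}
i=7, x='y': counts = {'x': 6, 'y': 17, 'z': 5}
i=8, x='z': counts = {'x': 6, 'y': 17, 'z': 13}
i=9, x='y': counts = {'x': 6, 'y': 26, 'z': 13}

{'x': 6, 'y': 26, 'z': 13}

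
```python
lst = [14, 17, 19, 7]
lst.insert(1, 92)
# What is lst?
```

[14, 92, 17, 19, 7]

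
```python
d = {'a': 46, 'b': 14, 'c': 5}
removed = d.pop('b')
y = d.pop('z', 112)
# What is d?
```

After line 1: d = {'a': 46, 'b': 14, 'c': 5}
After line 2 (pop 'b' returns 14): d = {'a': 46, 'c': 5}, removed = 14
After line 3 (pop 'z' missing, returns default 112): d = {'a': 46, 'c': 5}, y = 112

{'a': 46, 'c': 5}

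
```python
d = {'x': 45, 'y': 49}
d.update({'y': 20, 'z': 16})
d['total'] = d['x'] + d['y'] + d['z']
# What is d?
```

After line 1: d = {'x': 45, 'y': 49}
After line 2 (y overwritten, z added): d = {'x': 45, 'y': 20, 'z': 16}
After line 3 (total = 45 + 20 + 16 = 81): d = {'x': 45, 'y': 20, 'z': 16, 'total': 81}

{'x': 45, 'y': 20, 'z': 16, 'total': 81}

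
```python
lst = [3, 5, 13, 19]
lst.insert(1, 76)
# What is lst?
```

[3, 76, 5, 13, 19]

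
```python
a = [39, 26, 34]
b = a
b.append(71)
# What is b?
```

After line 1: a = [39, 26, 34]
After line 2 (b = a is an alias, same object): a = [39, 26, 34], b = [39, 26, 34]
After line 3 (b.append mutates the shared list): a = [39, 26, 34, 71], b = [39, 26, 34, 71]

[39, 26, 34, 71]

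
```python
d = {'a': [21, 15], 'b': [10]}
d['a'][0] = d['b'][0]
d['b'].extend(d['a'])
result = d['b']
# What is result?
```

After line 1: d = {'a': [21, 15], 'b': [10]}
After line 2 (a[0] = b[0] = 10): d = {'a': [10, 15], 'b': [10]}
After line 3 (b.extend(a) appends [10, 15]): d = {'a': [10, 15], 'b': [10, 10, 15]}
After line 4: result = d['b'] = [10, 10, 15]

[10, 10, 15]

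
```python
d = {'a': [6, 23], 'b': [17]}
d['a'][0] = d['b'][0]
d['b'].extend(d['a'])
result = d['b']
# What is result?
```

After line 1: d = {'a': [6, 23], 'b': [17]}
After line 2 (a[0] = b[0] = 17): d = {'a': [17, 23], 'b': [17]}
After line 3 (b.extend(a) appends [17, 23]): d = {'a': [17, 23], 'b': [17, 17, 23]}
After line 4: result = d['b'] = [17, 17, 23]

[17, 17, 23]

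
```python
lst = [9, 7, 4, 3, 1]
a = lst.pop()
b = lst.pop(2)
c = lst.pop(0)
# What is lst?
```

After line 1: lst = [9, 7, 4, 3, 1]
After line 2 (pop() -> a = 1): lst = [9, 7, 4, 3]
After line 3 (pop(2) -> b = 4): lst = [9, 7, 3]
After line 4 (pop(0) -> c = 9): lst = [7, 3]

[7, 3]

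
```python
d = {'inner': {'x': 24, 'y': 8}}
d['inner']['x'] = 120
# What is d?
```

After line 1: d = {'inner': {'x': 24, 'y': 8}}
After line 2 (inner x overwritten): d = {'inner': {'x': 120, 'y': 8}}

{'inner': {'x': 120, 'y': 8}}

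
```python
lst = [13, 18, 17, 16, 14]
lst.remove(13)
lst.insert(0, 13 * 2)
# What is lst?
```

After line 1: lst = [13, 18, 17, 16, 14]
After line 2 (remove first 13): lst = [18, 17, 16, 14]
After line 3 (insert 26 at index 0): lst = [26, 18, 17, 16, 14]

[26, 18, 17, 16, 14]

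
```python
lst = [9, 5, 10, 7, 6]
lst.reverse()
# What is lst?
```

[6, 7, 10, 5, 9]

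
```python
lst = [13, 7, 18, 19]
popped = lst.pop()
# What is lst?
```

[13, 7, 18]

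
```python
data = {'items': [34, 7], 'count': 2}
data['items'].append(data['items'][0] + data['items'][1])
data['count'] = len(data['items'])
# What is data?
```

After line 1: data = {'items': [34, 7], 'count': 2}
After line 2 (append 34 + 7 = 41): data = {'items': [34, 7, 41], 'count': 2}
After line 3 (count = len(items) = 3): data = {'items': [34, 7, 41], 'count': 3}

{'items': [34, 7, 41], 'count': 3}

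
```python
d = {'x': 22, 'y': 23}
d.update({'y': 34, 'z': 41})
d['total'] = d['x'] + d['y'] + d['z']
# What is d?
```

After line 1: d = {'x': 22, 'y': 23}
After line 2 (y overwritten, z added): d = {'x': 22, 'y': 34, 'z': 41}
After line 3 (total = 22 + 34 + 41 = 97): d = {'x': 22, 'y': 34, 'z': 41, 'total': 97}

{'x': 22, 'y': 34, 'z': 41, 'total': 97}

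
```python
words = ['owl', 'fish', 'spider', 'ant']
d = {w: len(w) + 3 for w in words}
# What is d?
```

{'owl': 6, 'fish': 7, 'spider': 9, 'ant': 6}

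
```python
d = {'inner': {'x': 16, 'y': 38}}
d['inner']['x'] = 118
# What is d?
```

After line 1: d = {'inner': {'x': 16, 'y': 38}}
After line 2 (inner x overwritten): d = {'inner': {'x': 118, 'y': 38}}

{'inner': {'x': 118, 'y': 38}}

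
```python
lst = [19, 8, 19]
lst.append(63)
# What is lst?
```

[19, 8, 19, 63]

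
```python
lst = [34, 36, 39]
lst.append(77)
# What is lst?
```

[34, 36, 39, 77]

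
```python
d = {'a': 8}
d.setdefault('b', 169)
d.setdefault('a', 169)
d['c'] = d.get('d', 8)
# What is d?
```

After line 1: d = {'a': 8}
After line 2 (setdefault adds 'b'=169): d = {'a': 8, 'b': 169}
After line 3 (setdefault 'a' no-op, already exists): d = {'a': 8, 'b': 169}
After line 4 (get('d', 8) returns default since 'd' not in d): d = {'a': 8, 'b': 169, 'c': 8}

{'a': 8, 'b': 169, 'c': 8}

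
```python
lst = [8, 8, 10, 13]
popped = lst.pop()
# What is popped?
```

13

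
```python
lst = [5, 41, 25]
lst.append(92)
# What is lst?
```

[5, 41, 25, 92]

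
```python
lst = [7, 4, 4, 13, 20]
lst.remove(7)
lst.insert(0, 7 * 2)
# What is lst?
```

After line 1: lst = [7, 4, 4, 13, 20]
After line 2 (remove first 7): lst = [4, 4, 13, 20]
After line 3 (insert 14 at index 0): lst = [14, 4, 4, 13, 20]

[14, 4, 4, 13, 20]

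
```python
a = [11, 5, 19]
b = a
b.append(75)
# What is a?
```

After line 1: a = [11, 5, 19]
After line 2 (b = a is an alias, same object): a = [11, 5, 19], b = [11, 5, 19]
After line 3 (b.append mutates the shared list): a = [11, 5, 19, 75], b = [11, 5, 19, 75]

[11, 5, 19, 75]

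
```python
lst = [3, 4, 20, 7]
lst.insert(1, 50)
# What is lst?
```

[3, 50, 4, 20, 7]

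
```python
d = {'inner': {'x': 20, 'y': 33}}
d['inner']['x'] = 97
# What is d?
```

After line 1: d = {'inner': {'x': 20, 'y': 33}}
After line 2 (inner x overwritten): d = {'inner': {'x': 97, 'y': 33}}

{'inner': {'x': 97, 'y': 33}}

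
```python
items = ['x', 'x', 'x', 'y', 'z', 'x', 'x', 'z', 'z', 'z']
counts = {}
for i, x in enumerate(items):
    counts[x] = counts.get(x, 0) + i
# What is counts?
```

Initial: counts = {}, items = ['x', 'x', 'x', 'y', 'z', 'x', 'x', 'z', 'z', 'z']
i=0, x='x': counts = {'x': 0}
i=1, x='x': counts = {'x': 1}
i=2, x='x': counts = {'x': 3}
i=3, x='y': counts = {'x': 3, 'y': 3}
i=4, x='z': counts = {'x': 3, 'y': 3, 'z': 4}
i=5, x='x': counts = {'x': 8, 'y': 3, 'z': 4}
i=6, x='x': counts = {'x': 14, 'y': 3, 'z': 4}
i=7, x='z': counts = {'x': 14, 'y': 3, 'z': 11}
i=8, x='z': counts = {'x': 14, 'y': 3, 'z': 19}
i=9, x='z': counts = {'x': 14, 'y': 3, 'z': 28}

{'x': 14, 'y': 3, 'z': 28}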